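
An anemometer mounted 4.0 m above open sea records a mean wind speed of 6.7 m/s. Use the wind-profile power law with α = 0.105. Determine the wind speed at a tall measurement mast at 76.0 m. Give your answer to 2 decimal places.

Power-law profile: V₂ = V₁ · (z₂/z₁)^α
V₂ = 6.7 × (76.0/4.0)^0.105 = 6.7 × (19.0000)^0.105
    = 6.7 × 1.3623 = 9.1273 m/s

9.13 m/s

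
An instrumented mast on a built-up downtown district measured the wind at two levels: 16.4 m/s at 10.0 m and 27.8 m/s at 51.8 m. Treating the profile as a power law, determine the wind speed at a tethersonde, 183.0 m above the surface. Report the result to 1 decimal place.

First find α: α = ln(V₂/V₁)/ln(z₂/z₁) = ln(27.8/16.4)/ln(51.8/10.0) = 0.52775/1.64481 = 0.3209
Extrapolate from 51.8 m to 183.0 m: V₃ = 27.8 × (183.0/51.8)^0.3209 = 27.8 × 1.4992 = 41.6789 m/s

41.7 m/s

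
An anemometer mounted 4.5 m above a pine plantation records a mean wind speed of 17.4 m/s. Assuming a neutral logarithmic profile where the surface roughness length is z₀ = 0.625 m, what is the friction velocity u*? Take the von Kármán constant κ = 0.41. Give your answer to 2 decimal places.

u* ≈ 3.61 m/s

Log law: V(z) = (u*/κ) · ln(z/z₀) ⇒ u* = κ · V / ln(z/z₀)
u* = 0.41 × 17.4 / ln(4.5/0.625) = 0.41 × 17.4 / 1.9741
   = 7.1340 / 1.9741 = 3.6138 m/s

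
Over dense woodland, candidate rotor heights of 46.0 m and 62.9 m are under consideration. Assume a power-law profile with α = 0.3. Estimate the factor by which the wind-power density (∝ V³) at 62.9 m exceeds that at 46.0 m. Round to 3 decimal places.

1.325

Speed ratio: V_B/V_A = (z_B/z_A)^α = (62.9/46.0)^0.3 = (1.3674)^0.3 = 1.09842
Power-density ratio: P_B/P_A = (V_B/V_A)³ = (1.09842)³ = 1.32527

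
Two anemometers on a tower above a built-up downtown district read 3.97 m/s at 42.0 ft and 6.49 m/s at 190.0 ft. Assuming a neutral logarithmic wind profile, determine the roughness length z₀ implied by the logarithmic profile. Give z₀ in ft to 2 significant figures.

z₀ ≈ 3.9 ft

Log law: V(z) ∝ ln(z/z₀). With r = V₁/V₂ = 3.97/6.49 = 0.61171,
r · ln(z₂/z₀) = ln(z₁/z₀) ⇒ ln z₀ = (ln z₁ − r·ln z₂)/(1 − r)
ln z₀ = (3.73767 − 0.61171×5.24702) / 0.38829 = 1.3598
z₀ = exp(1.3598) = 3.896 ft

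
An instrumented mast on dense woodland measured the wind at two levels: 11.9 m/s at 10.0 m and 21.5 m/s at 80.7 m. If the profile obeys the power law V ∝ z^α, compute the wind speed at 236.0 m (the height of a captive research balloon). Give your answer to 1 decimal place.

29.1 m/s

First find α: α = ln(V₂/V₁)/ln(z₂/z₁) = ln(21.5/11.9)/ln(80.7/10.0) = 0.59151/2.08815 = 0.2833
Extrapolate from 80.7 m to 236.0 m: V₃ = 21.5 × (236.0/80.7)^0.2833 = 21.5 × 1.3552 = 29.1376 m/s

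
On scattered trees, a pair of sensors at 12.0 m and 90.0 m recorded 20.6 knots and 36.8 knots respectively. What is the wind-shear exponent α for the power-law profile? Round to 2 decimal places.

Power law: V₂/V₁ = (z₂/z₁)^α ⇒ α = ln(V₂/V₁) / ln(z₂/z₁)
α = ln(36.8/20.6) / ln(90.0/12.0) = ln(1.7864) / ln(7.5000)
  = 0.58021 / 2.01490 = 0.28796

α ≈ 0.29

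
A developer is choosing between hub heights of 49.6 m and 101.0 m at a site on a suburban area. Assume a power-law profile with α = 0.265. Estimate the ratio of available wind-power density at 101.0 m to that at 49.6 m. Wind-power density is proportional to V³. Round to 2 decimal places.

Speed ratio: V_B/V_A = (z_B/z_A)^α = (101.0/49.6)^0.265 = (2.0363)^0.265 = 1.20738
Power-density ratio: P_B/P_A = (V_B/V_A)³ = (1.20738)³ = 1.76006

1.76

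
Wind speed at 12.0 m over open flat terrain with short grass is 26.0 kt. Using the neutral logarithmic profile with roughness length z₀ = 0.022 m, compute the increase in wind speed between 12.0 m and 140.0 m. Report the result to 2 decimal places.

10.14 kt

Log law: V₂ = V₁ · ln(z₂/z₀)/ln(z₁/z₀) = 26.0 × 8.7584/6.3016 = 36.1363 kt
ΔV = 36.1363 − 26.0 = 10.1363 kt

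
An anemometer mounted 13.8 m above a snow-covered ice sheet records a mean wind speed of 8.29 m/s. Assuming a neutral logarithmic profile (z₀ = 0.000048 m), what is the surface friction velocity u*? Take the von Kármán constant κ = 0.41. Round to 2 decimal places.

u* ≈ 0.27 m/s

Log law: V(z) = (u*/κ) · ln(z/z₀) ⇒ u* = κ · V / ln(z/z₀)
u* = 0.41 × 8.29 / ln(13.8/0.000048) = 0.41 × 8.29 / 12.5690
   = 3.3989 / 12.5690 = 0.2704 m/s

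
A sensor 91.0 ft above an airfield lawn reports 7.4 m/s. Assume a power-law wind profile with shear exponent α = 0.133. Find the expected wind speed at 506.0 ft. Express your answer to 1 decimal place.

Power-law profile: V₂ = V₁ · (z₂/z₁)^α
V₂ = 7.4 × (506.0/91.0)^0.133 = 7.4 × (5.5604)^0.133
    = 7.4 × 1.2563 = 9.2968 m/s

9.3 m/s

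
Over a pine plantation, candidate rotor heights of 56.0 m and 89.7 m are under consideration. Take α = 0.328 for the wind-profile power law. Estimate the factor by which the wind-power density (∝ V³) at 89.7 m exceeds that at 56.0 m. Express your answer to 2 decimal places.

Speed ratio: V_B/V_A = (z_B/z_A)^α = (89.7/56.0)^0.328 = (1.6018)^0.328 = 1.16711
Power-density ratio: P_B/P_A = (V_B/V_A)³ = (1.16711)³ = 1.58976

1.59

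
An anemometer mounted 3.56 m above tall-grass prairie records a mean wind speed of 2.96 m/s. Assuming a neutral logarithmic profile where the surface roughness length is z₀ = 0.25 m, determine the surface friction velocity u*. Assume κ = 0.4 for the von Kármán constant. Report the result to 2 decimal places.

Log law: V(z) = (u*/κ) · ln(z/z₀) ⇒ u* = κ · V / ln(z/z₀)
u* = 0.4 × 2.96 / ln(3.56/0.25) = 0.4 × 2.96 / 2.6561
   = 1.1840 / 2.6561 = 0.4458 m/s

u* ≈ 0.45 m/s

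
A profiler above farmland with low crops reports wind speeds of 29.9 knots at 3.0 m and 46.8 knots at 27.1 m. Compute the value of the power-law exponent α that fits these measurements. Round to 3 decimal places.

Power law: V₂/V₁ = (z₂/z₁)^α ⇒ α = ln(V₂/V₁) / ln(z₂/z₁)
α = ln(46.8/29.9) / ln(27.1/3.0) = ln(1.5652) / ln(9.0333)
  = 0.44802 / 2.20092 = 0.20356

α ≈ 0.204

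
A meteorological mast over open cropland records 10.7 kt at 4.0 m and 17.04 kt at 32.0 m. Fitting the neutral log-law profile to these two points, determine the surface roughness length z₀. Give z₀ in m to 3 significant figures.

Log law: V(z) ∝ ln(z/z₀). With r = V₁/V₂ = 10.7/17.04 = 0.62793,
r · ln(z₂/z₀) = ln(z₁/z₀) ⇒ ln z₀ = (ln z₁ − r·ln z₂)/(1 − r)
ln z₀ = (1.38629 − 0.62793×3.46574) / 0.37207 = -2.1232
z₀ = exp(-2.1232) = 0.1197 m

z₀ ≈ 0.120 m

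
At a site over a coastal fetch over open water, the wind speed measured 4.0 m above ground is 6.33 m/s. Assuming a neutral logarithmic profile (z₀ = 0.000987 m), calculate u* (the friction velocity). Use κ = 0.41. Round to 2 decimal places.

Log law: V(z) = (u*/κ) · ln(z/z₀) ⇒ u* = κ · V / ln(z/z₀)
u* = 0.41 × 6.33 / ln(4.0/0.000987) = 0.41 × 6.33 / 8.3071
   = 2.5953 / 8.3071 = 0.3124 m/s

u* ≈ 0.31 m/s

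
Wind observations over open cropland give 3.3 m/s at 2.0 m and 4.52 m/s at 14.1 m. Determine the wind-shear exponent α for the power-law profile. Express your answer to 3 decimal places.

Power law: V₂/V₁ = (z₂/z₁)^α ⇒ α = ln(V₂/V₁) / ln(z₂/z₁)
α = ln(4.52/3.3) / ln(14.1/2.0) = ln(1.3697) / ln(7.0500)
  = 0.31459 / 1.95303 = 0.16108

α ≈ 0.161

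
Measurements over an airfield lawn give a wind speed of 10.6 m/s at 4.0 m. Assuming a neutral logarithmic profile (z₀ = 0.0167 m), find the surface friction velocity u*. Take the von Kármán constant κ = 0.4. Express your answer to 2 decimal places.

u* ≈ 0.77 m/s

Log law: V(z) = (u*/κ) · ln(z/z₀) ⇒ u* = κ · V / ln(z/z₀)
u* = 0.4 × 10.6 / ln(4.0/0.0167) = 0.4 × 10.6 / 5.4786
   = 4.2400 / 5.4786 = 0.7739 m/s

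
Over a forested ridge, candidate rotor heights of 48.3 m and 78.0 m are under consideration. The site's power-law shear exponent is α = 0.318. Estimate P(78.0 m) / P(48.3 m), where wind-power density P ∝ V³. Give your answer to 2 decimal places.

1.58

Speed ratio: V_B/V_A = (z_B/z_A)^α = (78.0/48.3)^0.318 = (1.6149)^0.318 = 1.16464
Power-density ratio: P_B/P_A = (V_B/V_A)³ = (1.16464)³ = 1.57969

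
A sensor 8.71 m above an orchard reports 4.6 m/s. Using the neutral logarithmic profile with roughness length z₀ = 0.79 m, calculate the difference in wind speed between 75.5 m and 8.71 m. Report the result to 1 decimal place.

4.1 m/s

Log law: V₂ = V₁ · ln(z₂/z₀)/ln(z₁/z₀) = 4.6 × 4.5599/2.4002 = 8.7390 m/s
ΔV = 8.7390 − 4.6 = 4.1390 m/s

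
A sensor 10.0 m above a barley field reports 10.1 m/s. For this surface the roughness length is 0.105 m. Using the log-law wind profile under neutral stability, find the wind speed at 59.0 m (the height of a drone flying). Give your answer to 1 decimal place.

Log law: V(z) ∝ ln(z/z₀), so V₂/V₁ = ln(z₂/z₀) / ln(z₁/z₀).
ln(59.0/0.105) = 6.3313, ln(10.0/0.105) = 4.5564
V₂ = 10.1 × 6.3313/4.5564 = 10.1 × 1.3896 = 14.0345 m/s

14.0 m/s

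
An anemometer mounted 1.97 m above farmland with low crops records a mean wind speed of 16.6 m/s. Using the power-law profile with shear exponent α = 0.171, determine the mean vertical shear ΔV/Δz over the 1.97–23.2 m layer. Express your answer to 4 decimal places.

0.4102 m/s/m

Power law: V₂ = V₁ · (z₂/z₁)^α = 16.6 × (11.7766)^0.171 = 25.3077 m/s
ΔV/Δz = (25.3077 − 16.6)/(23.2 − 1.97) = 8.7077/21.2300 = 0.41016 m/s/m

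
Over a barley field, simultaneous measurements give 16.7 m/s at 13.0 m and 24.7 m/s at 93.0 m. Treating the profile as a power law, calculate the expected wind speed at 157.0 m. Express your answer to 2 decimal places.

27.41 m/s

First find α: α = ln(V₂/V₁)/ln(z₂/z₁) = ln(24.7/16.7)/ln(93.0/13.0) = 0.39139/1.96765 = 0.1989
Extrapolate from 93.0 m to 157.0 m: V₃ = 24.7 × (157.0/93.0)^0.1989 = 24.7 × 1.1098 = 27.4115 m/s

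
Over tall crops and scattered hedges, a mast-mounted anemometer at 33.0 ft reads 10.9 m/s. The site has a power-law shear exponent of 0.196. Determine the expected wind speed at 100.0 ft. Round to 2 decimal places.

13.55 m/s

Power-law profile: V₂ = V₁ · (z₂/z₁)^α
V₂ = 10.9 × (100.0/33.0)^0.196 = 10.9 × (3.0303)^0.196
    = 10.9 × 1.2427 = 13.5456 m/s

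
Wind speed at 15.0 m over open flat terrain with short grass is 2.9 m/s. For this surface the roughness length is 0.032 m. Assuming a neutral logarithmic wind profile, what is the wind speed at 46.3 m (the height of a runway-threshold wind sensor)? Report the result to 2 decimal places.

Log law: V(z) ∝ ln(z/z₀), so V₂/V₁ = ln(z₂/z₀) / ln(z₁/z₀).
ln(46.3/0.032) = 7.2772, ln(15.0/0.032) = 6.1501
V₂ = 2.9 × 7.2772/6.1501 = 2.9 × 1.1833 = 3.4315 m/s

3.43 m/s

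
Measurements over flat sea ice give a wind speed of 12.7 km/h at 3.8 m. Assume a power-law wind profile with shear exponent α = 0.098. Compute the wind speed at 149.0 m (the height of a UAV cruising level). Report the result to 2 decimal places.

Power-law profile: V₂ = V₁ · (z₂/z₁)^α
V₂ = 12.7 × (149.0/3.8)^0.098 = 12.7 × (39.2105)^0.098
    = 12.7 × 1.4327 = 18.1952 km/h

18.20 km/h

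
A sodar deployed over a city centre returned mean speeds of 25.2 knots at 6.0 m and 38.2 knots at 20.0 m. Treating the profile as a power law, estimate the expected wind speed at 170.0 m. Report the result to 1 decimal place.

80.0 knots

First find α: α = ln(V₂/V₁)/ln(z₂/z₁) = ln(38.2/25.2)/ln(20.0/6.0) = 0.41599/1.20397 = 0.3455
Extrapolate from 20.0 m to 170.0 m: V₃ = 38.2 × (170.0/20.0)^0.3455 = 38.2 × 2.0947 = 80.0188 knots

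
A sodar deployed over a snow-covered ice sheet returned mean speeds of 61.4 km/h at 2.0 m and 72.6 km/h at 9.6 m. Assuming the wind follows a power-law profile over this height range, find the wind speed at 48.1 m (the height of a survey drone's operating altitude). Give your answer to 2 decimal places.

86.24 km/h

First find α: α = ln(V₂/V₁)/ln(z₂/z₁) = ln(72.6/61.4)/ln(9.6/2.0) = 0.16756/1.56862 = 0.1068
Extrapolate from 9.6 m to 48.1 m: V₃ = 72.6 × (48.1/9.6)^0.1068 = 72.6 × 1.1878 = 86.2373 km/h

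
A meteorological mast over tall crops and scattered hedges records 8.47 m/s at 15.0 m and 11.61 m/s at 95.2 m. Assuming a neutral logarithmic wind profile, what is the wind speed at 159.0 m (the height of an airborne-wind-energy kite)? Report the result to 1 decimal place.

Log law: V ∝ ln(z/z₀). From the pair, with r = V₁/V₂ = 0.72954,
ln z₀ = (ln z₁ − r·ln z₂)/(1 − r) = (2.7081 − 0.72954×4.5560)/0.27046 = -2.2767 → z₀ = 0.1026 m
V₃ = V₁ · ln(z₃/z₀)/ln(z₁/z₀) = 8.47 × 7.3456/4.9847 = 12.4816 m/s

12.5 m/s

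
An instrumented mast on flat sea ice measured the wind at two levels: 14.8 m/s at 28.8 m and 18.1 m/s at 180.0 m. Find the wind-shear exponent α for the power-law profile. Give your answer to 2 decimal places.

Power law: V₂/V₁ = (z₂/z₁)^α ⇒ α = ln(V₂/V₁) / ln(z₂/z₁)
α = ln(18.1/14.8) / ln(180.0/28.8) = ln(1.2230) / ln(6.2500)
  = 0.20128 / 1.83258 = 0.10984

α ≈ 0.11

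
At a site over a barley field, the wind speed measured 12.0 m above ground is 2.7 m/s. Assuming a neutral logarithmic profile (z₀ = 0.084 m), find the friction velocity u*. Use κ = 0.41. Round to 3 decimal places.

Log law: V(z) = (u*/κ) · ln(z/z₀) ⇒ u* = κ · V / ln(z/z₀)
u* = 0.41 × 2.7 / ln(12.0/0.084) = 0.41 × 2.7 / 4.9618
   = 1.1070 / 4.9618 = 0.2231 m/s

u* ≈ 0.223 m/s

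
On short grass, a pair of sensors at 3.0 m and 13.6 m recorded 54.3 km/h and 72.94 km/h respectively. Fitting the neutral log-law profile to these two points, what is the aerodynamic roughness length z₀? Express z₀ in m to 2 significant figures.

z₀ ≈ 0.037 m

Log law: V(z) ∝ ln(z/z₀). With r = V₁/V₂ = 54.3/72.94 = 0.74445,
r · ln(z₂/z₀) = ln(z₁/z₀) ⇒ ln z₀ = (ln z₁ − r·ln z₂)/(1 − r)
ln z₀ = (1.09861 − 0.74445×2.61007) / 0.25555 = -3.3044
z₀ = exp(-3.3044) = 0.03672 m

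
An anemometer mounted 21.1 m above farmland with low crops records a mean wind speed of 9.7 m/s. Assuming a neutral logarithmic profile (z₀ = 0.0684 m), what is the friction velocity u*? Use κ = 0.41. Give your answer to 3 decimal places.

Log law: V(z) = (u*/κ) · ln(z/z₀) ⇒ u* = κ · V / ln(z/z₀)
u* = 0.41 × 9.7 / ln(21.1/0.0684) = 0.41 × 9.7 / 5.7317
   = 3.9770 / 5.7317 = 0.6939 m/s

u* ≈ 0.694 m/s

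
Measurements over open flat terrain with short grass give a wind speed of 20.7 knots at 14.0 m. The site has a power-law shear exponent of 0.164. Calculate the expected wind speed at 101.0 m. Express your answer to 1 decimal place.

Power-law profile: V₂ = V₁ · (z₂/z₁)^α
V₂ = 20.7 × (101.0/14.0)^0.164 = 20.7 × (7.2143)^0.164
    = 20.7 × 1.3828 = 28.6229 knots

28.6 knots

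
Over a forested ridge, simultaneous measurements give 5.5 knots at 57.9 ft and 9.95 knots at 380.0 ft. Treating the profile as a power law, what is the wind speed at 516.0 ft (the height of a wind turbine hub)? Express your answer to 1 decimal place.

First find α: α = ln(V₂/V₁)/ln(z₂/z₁) = ln(9.95/5.5)/ln(380.0/57.9) = 0.59282/1.88145 = 0.3151
Extrapolate from 380.0 ft to 516.0 ft: V₃ = 9.95 × (516.0/380.0)^0.3151 = 9.95 × 1.1012 = 10.9569 knots

11.0 knots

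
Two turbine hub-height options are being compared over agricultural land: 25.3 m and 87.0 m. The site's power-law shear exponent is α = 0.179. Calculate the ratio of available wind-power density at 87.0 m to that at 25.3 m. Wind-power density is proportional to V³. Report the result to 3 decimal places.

1.941

Speed ratio: V_B/V_A = (z_B/z_A)^α = (87.0/25.3)^0.179 = (3.4387)^0.179 = 1.24743
Power-density ratio: P_B/P_A = (V_B/V_A)³ = (1.24743)³ = 1.94109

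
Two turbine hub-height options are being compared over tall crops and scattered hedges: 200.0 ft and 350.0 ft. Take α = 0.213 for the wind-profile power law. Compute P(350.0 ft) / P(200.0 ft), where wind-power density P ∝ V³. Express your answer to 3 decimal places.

Speed ratio: V_B/V_A = (z_B/z_A)^α = (350.0/200.0)^0.213 = (1.7500)^0.213 = 1.12659
Power-density ratio: P_B/P_A = (V_B/V_A)³ = (1.12659)³ = 1.42989

1.430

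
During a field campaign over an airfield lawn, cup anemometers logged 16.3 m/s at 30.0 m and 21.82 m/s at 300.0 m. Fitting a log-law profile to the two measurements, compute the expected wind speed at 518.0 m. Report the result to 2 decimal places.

Log law: V ∝ ln(z/z₀). From the pair, with r = V₁/V₂ = 0.74702,
ln z₀ = (ln z₁ − r·ln z₂)/(1 − r) = (3.4012 − 0.74702×5.7038)/0.25298 = -3.3981 → z₀ = 0.03344 m
V₃ = V₁ · ln(z₃/z₀)/ln(z₁/z₀) = 16.3 × 9.6481/6.7993 = 23.1294 m/s

23.13 m/s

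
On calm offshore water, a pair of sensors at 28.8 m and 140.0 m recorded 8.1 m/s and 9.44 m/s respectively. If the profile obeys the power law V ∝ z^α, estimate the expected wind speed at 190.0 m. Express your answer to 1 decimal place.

9.7 m/s

First find α: α = ln(V₂/V₁)/ln(z₂/z₁) = ln(9.44/8.1)/ln(140.0/28.8) = 0.15309/1.58127 = 0.0968
Extrapolate from 140.0 m to 190.0 m: V₃ = 9.44 × (190.0/140.0)^0.0968 = 9.44 × 1.0300 = 9.7233 m/s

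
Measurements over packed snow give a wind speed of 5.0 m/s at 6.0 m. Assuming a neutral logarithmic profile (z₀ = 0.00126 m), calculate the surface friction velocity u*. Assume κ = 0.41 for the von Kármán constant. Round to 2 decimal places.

u* ≈ 0.24 m/s

Log law: V(z) = (u*/κ) · ln(z/z₀) ⇒ u* = κ · V / ln(z/z₀)
u* = 0.41 × 5.0 / ln(6.0/0.00126) = 0.41 × 5.0 / 8.4684
   = 2.0500 / 8.4684 = 0.2421 m/s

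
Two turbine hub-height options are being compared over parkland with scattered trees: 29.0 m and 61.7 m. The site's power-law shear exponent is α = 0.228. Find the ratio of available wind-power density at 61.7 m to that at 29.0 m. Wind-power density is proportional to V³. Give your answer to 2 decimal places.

1.68

Speed ratio: V_B/V_A = (z_B/z_A)^α = (61.7/29.0)^0.228 = (2.1276)^0.228 = 1.18784
Power-density ratio: P_B/P_A = (V_B/V_A)³ = (1.18784)³ = 1.67600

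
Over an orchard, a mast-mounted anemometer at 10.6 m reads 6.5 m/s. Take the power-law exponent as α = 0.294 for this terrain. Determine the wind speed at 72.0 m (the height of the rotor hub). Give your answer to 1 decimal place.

Power-law profile: V₂ = V₁ · (z₂/z₁)^α
V₂ = 6.5 × (72.0/10.6)^0.294 = 6.5 × (6.7925)^0.294
    = 6.5 × 1.7564 = 11.4164 m/s

11.4 m/s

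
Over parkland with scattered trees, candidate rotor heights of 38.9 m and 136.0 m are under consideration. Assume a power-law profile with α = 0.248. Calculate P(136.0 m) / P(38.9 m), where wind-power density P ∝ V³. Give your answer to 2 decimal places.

Speed ratio: V_B/V_A = (z_B/z_A)^α = (136.0/38.9)^0.248 = (3.4961)^0.248 = 1.36399
Power-density ratio: P_B/P_A = (V_B/V_A)³ = (1.36399)³ = 2.53764

2.54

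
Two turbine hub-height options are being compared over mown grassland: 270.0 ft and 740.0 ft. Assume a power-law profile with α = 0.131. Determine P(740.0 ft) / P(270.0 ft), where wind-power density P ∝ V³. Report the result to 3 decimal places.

1.486

Speed ratio: V_B/V_A = (z_B/z_A)^α = (740.0/270.0)^0.131 = (2.7407)^0.131 = 1.14120
Power-density ratio: P_B/P_A = (V_B/V_A)³ = (1.14120)³ = 1.48622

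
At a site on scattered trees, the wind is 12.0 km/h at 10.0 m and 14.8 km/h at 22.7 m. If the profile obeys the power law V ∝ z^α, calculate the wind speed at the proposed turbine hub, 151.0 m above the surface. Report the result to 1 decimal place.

First find α: α = ln(V₂/V₁)/ln(z₂/z₁) = ln(14.8/12.0)/ln(22.7/10.0) = 0.20972/0.81978 = 0.2558
Extrapolate from 22.7 m to 151.0 m: V₃ = 14.8 × (151.0/22.7)^0.2558 = 14.8 × 1.6238 = 24.0322 km/h

24.0 km/h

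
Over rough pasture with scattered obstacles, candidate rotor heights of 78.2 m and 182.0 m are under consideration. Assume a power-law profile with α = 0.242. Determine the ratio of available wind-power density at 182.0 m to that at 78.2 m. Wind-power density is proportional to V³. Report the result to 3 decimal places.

Speed ratio: V_B/V_A = (z_B/z_A)^α = (182.0/78.2)^0.242 = (2.3274)^0.242 = 1.22682
Power-density ratio: P_B/P_A = (V_B/V_A)³ = (1.22682)³ = 1.84648

1.846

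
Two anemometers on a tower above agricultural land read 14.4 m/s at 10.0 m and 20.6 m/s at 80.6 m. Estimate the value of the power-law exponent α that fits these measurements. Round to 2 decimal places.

Power law: V₂/V₁ = (z₂/z₁)^α ⇒ α = ln(V₂/V₁) / ln(z₂/z₁)
α = ln(20.6/14.4) / ln(80.6/10.0) = ln(1.4306) / ln(8.0600)
  = 0.35806 / 2.08691 = 0.17158

α ≈ 0.17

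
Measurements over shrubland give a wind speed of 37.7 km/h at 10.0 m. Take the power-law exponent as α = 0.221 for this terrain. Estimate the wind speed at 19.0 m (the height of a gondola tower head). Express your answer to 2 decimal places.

43.45 km/h

Power-law profile: V₂ = V₁ · (z₂/z₁)^α
V₂ = 37.7 × (19.0/10.0)^0.221 = 37.7 × (1.9000)^0.221
    = 37.7 × 1.1524 = 43.4456 km/h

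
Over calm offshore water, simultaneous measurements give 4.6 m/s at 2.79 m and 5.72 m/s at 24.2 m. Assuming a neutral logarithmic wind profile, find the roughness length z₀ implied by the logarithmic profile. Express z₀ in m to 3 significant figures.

Log law: V(z) ∝ ln(z/z₀). With r = V₁/V₂ = 4.6/5.72 = 0.80420,
r · ln(z₂/z₀) = ln(z₁/z₀) ⇒ ln z₀ = (ln z₁ − r·ln z₂)/(1 − r)
ln z₀ = (1.02604 − 0.80420×3.18635) / 0.19580 = -7.8467
z₀ = exp(-7.8467) = 0.0003911 m

z₀ ≈ 0.000391 m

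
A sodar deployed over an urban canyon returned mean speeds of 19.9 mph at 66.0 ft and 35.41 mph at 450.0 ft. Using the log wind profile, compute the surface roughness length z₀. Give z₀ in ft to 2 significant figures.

z₀ ≈ 5.6 ft

Log law: V(z) ∝ ln(z/z₀). With r = V₁/V₂ = 19.9/35.41 = 0.56199,
r · ln(z₂/z₀) = ln(z₁/z₀) ⇒ ln z₀ = (ln z₁ − r·ln z₂)/(1 − r)
ln z₀ = (4.18965 − 0.56199×6.10925) / 0.43801 = 1.7267
z₀ = exp(1.7267) = 5.622 ft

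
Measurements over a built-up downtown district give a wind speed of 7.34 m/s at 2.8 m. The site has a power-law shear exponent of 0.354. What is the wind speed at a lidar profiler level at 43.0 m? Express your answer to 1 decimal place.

19.3 m/s

Power-law profile: V₂ = V₁ · (z₂/z₁)^α
V₂ = 7.34 × (43.0/2.8)^0.354 = 7.34 × (15.3571)^0.354
    = 7.34 × 2.6300 = 19.3041 m/s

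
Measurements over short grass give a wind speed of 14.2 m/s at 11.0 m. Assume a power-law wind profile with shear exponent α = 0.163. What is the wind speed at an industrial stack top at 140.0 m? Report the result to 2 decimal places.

Power-law profile: V₂ = V₁ · (z₂/z₁)^α
V₂ = 14.2 × (140.0/11.0)^0.163 = 14.2 × (12.7273)^0.163
    = 14.2 × 1.5138 = 21.4961 m/s

21.50 m/s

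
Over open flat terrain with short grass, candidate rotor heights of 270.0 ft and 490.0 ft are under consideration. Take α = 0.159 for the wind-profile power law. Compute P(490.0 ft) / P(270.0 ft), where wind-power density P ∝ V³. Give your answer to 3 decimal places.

1.329

Speed ratio: V_B/V_A = (z_B/z_A)^α = (490.0/270.0)^0.159 = (1.8148)^0.159 = 1.09940
Power-density ratio: P_B/P_A = (V_B/V_A)³ = (1.09940)³ = 1.32881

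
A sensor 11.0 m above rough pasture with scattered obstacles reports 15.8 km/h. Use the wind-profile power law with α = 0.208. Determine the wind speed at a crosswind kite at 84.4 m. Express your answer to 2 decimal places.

Power-law profile: V₂ = V₁ · (z₂/z₁)^α
V₂ = 15.8 × (84.4/11.0)^0.208 = 15.8 × (7.6727)^0.208
    = 15.8 × 1.5278 = 24.1394 km/h

24.14 km/h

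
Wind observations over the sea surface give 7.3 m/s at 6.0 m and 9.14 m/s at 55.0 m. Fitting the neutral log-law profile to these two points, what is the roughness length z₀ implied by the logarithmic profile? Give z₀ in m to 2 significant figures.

z₀ ≈ 0.00091 m

Log law: V(z) ∝ ln(z/z₀). With r = V₁/V₂ = 7.3/9.14 = 0.79869,
r · ln(z₂/z₀) = ln(z₁/z₀) ⇒ ln z₀ = (ln z₁ − r·ln z₂)/(1 − r)
ln z₀ = (1.79176 − 0.79869×4.00733) / 0.20131 = -6.9983
z₀ = exp(-6.9983) = 0.0009134 m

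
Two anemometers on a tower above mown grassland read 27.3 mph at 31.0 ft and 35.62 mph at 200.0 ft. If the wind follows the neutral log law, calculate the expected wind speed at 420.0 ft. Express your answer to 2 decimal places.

Log law: V ∝ ln(z/z₀). From the pair, with r = V₁/V₂ = 0.76642,
ln z₀ = (ln z₁ − r·ln z₂)/(1 − r) = (3.4340 − 0.76642×5.2983)/0.23358 = -2.6833 → z₀ = 0.06833 ft
V₃ = V₁ · ln(z₃/z₀)/ln(z₁/z₀) = 27.3 × 8.7236/6.1173 = 38.9311 mph

38.93 mph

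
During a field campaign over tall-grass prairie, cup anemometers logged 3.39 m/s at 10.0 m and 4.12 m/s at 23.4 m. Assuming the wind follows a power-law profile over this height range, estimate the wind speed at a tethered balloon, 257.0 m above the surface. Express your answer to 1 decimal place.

7.1 m/s

First find α: α = ln(V₂/V₁)/ln(z₂/z₁) = ln(4.12/3.39)/ln(23.4/10.0) = 0.19502/0.85015 = 0.2294
Extrapolate from 23.4 m to 257.0 m: V₃ = 4.12 × (257.0/23.4)^0.2294 = 4.12 × 1.7328 = 7.1390 m/s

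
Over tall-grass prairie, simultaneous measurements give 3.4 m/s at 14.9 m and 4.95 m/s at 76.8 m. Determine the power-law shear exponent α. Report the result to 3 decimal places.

α ≈ 0.229

Power law: V₂/V₁ = (z₂/z₁)^α ⇒ α = ln(V₂/V₁) / ln(z₂/z₁)
α = ln(4.95/3.4) / ln(76.8/14.9) = ln(1.4559) / ln(5.1544)
  = 0.37561 / 1.63984 = 0.22905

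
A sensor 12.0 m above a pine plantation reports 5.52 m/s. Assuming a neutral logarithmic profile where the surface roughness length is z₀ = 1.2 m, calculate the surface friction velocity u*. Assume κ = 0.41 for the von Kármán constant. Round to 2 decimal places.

u* ≈ 0.98 m/s

Log law: V(z) = (u*/κ) · ln(z/z₀) ⇒ u* = κ · V / ln(z/z₀)
u* = 0.41 × 5.52 / ln(12.0/1.2) = 0.41 × 5.52 / 2.3026
   = 2.2632 / 2.3026 = 0.9829 m/s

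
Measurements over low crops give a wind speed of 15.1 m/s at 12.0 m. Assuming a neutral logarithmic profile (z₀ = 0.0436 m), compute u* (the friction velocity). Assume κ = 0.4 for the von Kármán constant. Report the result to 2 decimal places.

u* ≈ 1.08 m/s

Log law: V(z) = (u*/κ) · ln(z/z₀) ⇒ u* = κ · V / ln(z/z₀)
u* = 0.4 × 15.1 / ln(12.0/0.0436) = 0.4 × 15.1 / 5.6176
   = 6.0400 / 5.6176 = 1.0752 m/s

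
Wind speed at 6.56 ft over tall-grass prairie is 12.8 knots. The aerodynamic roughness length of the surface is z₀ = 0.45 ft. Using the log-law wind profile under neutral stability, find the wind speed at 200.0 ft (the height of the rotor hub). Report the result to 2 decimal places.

Log law: V(z) ∝ ln(z/z₀), so V₂/V₁ = ln(z₂/z₀) / ln(z₁/z₀).
ln(200.0/0.45) = 6.0968, ln(6.56/0.45) = 2.6795
V₂ = 12.8 × 6.0968/2.6795 = 12.8 × 2.2754 = 29.1246 knots

29.12 knots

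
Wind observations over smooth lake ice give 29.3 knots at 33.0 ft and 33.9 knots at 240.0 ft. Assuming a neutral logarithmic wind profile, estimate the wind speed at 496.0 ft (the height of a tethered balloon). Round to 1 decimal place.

Log law: V ∝ ln(z/z₀). From the pair, with r = V₁/V₂ = 0.86431,
ln z₀ = (ln z₁ − r·ln z₂)/(1 − r) = (3.4965 − 0.86431×5.4806)/0.13569 = -9.1415 → z₀ = 0.0001071 ft
V₃ = V₁ · ln(z₃/z₀)/ln(z₁/z₀) = 29.3 × 15.3481/12.6381 = 35.5830 knots

35.6 knots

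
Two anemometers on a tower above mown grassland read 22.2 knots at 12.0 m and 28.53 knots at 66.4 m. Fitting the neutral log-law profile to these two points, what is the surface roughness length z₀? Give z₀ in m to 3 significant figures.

z₀ ≈ 0.0297 m

Log law: V(z) ∝ ln(z/z₀). With r = V₁/V₂ = 22.2/28.53 = 0.77813,
r · ln(z₂/z₀) = ln(z₁/z₀) ⇒ ln z₀ = (ln z₁ − r·ln z₂)/(1 − r)
ln z₀ = (2.48491 − 0.77813×4.19570) / 0.22187 = -3.5150
z₀ = exp(-3.5150) = 0.02975 m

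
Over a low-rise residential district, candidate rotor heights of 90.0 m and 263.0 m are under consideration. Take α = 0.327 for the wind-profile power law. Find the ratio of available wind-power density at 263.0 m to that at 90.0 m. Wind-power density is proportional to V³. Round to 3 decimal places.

2.863

Speed ratio: V_B/V_A = (z_B/z_A)^α = (263.0/90.0)^0.327 = (2.9222)^0.327 = 1.42000
Power-density ratio: P_B/P_A = (V_B/V_A)³ = (1.42000)³ = 2.86329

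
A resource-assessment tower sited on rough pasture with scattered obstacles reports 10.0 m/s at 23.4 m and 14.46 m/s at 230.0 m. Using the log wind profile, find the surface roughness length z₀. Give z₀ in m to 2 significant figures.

z₀ ≈ 0.14 m

Log law: V(z) ∝ ln(z/z₀). With r = V₁/V₂ = 10.0/14.46 = 0.69156,
r · ln(z₂/z₀) = ln(z₁/z₀) ⇒ ln z₀ = (ln z₁ − r·ln z₂)/(1 − r)
ln z₀ = (3.15274 − 0.69156×5.43808) / 0.30844 = -1.9714
z₀ = exp(-1.9714) = 0.1393 m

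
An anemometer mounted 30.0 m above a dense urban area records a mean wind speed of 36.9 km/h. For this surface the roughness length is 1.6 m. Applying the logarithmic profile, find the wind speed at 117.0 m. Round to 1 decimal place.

54.0 km/h

Log law: V(z) ∝ ln(z/z₀), so V₂/V₁ = ln(z₂/z₀) / ln(z₁/z₀).
ln(117.0/1.6) = 4.2922, ln(30.0/1.6) = 2.9312
V₂ = 36.9 × 4.2922/2.9312 = 36.9 × 1.4643 = 54.0330 km/h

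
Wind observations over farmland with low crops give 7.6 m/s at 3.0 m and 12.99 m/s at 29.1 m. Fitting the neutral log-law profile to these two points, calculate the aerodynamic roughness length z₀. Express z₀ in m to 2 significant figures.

Log law: V(z) ∝ ln(z/z₀). With r = V₁/V₂ = 7.6/12.99 = 0.58507,
r · ln(z₂/z₀) = ln(z₁/z₀) ⇒ ln z₀ = (ln z₁ − r·ln z₂)/(1 − r)
ln z₀ = (1.09861 − 0.58507×3.37074) / 0.41493 = -2.1051
z₀ = exp(-2.1051) = 0.1218 m

z₀ ≈ 0.12 m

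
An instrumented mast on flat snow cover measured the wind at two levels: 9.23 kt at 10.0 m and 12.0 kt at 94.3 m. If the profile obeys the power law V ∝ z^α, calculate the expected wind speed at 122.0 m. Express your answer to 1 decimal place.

First find α: α = ln(V₂/V₁)/ln(z₂/z₁) = ln(12.0/9.23)/ln(94.3/10.0) = 0.26245/2.24390 = 0.1170
Extrapolate from 94.3 m to 122.0 m: V₃ = 12.0 × (122.0/94.3)^0.1170 = 12.0 × 1.0306 = 12.3670 kt

12.4 kt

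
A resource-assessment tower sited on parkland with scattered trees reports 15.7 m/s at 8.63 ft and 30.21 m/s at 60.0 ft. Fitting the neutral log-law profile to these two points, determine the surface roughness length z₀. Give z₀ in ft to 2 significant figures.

z₀ ≈ 1.1 ft

Log law: V(z) ∝ ln(z/z₀). With r = V₁/V₂ = 15.7/30.21 = 0.51970,
r · ln(z₂/z₀) = ln(z₁/z₀) ⇒ ln z₀ = (ln z₁ − r·ln z₂)/(1 − r)
ln z₀ = (2.15524 − 0.51970×4.09434) / 0.48030 = 0.0571
z₀ = exp(0.0571) = 1.059 ft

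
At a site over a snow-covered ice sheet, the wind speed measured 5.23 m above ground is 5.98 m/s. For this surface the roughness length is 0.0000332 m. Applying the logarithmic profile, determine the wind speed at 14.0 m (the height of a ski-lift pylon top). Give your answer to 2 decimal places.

6.47 m/s

Log law: V(z) ∝ ln(z/z₀), so V₂/V₁ = ln(z₂/z₀) / ln(z₁/z₀).
ln(14.0/0.0000332) = 12.9520, ln(5.23/0.0000332) = 11.9674
V₂ = 5.98 × 12.9520/11.9674 = 5.98 × 1.0823 = 6.4720 m/s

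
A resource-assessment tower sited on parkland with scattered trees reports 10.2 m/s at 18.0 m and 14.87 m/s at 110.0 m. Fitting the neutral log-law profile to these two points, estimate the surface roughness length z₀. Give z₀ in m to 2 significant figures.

z₀ ≈ 0.35 m

Log law: V(z) ∝ ln(z/z₀). With r = V₁/V₂ = 10.2/14.87 = 0.68594,
r · ln(z₂/z₀) = ln(z₁/z₀) ⇒ ln z₀ = (ln z₁ − r·ln z₂)/(1 − r)
ln z₀ = (2.89037 − 0.68594×4.70048) / 0.31406 = -1.0632
z₀ = exp(-1.0632) = 0.3454 m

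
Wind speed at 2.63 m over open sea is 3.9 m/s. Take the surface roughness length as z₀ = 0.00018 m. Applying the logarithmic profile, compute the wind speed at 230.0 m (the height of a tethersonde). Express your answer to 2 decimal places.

Log law: V(z) ∝ ln(z/z₀), so V₂/V₁ = ln(z₂/z₀) / ln(z₁/z₀).
ln(230.0/0.00018) = 14.0606, ln(2.63/0.00018) = 9.5895
V₂ = 3.9 × 14.0606/9.5895 = 3.9 × 1.4662 = 5.7184 m/s

5.72 m/s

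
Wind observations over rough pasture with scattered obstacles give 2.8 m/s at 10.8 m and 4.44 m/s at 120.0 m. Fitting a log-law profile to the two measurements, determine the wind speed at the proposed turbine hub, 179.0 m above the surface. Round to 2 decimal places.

4.71 m/s

Log law: V ∝ ln(z/z₀). From the pair, with r = V₁/V₂ = 0.63063,
ln z₀ = (ln z₁ − r·ln z₂)/(1 − r) = (2.3795 − 0.63063×4.7875)/0.36937 = -1.7316 → z₀ = 0.1770 m
V₃ = V₁ · ln(z₃/z₀)/ln(z₁/z₀) = 2.8 × 6.9190/4.1111 = 4.7124 m/s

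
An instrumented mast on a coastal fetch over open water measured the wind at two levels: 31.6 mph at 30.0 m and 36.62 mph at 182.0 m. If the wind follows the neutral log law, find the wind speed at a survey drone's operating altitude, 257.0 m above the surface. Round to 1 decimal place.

37.6 mph

Log law: V ∝ ln(z/z₀). From the pair, with r = V₁/V₂ = 0.86292,
ln z₀ = (ln z₁ − r·ln z₂)/(1 − r) = (3.4012 − 0.86292×5.2040)/0.13708 = -7.9472 → z₀ = 0.0003537 m
V₃ = V₁ · ln(z₃/z₀)/ln(z₁/z₀) = 31.6 × 13.4962/11.3484 = 37.5809 mph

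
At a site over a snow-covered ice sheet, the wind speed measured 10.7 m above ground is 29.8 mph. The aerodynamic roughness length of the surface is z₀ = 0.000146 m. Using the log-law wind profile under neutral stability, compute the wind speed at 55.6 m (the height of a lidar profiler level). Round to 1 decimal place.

Log law: V(z) ∝ ln(z/z₀), so V₂/V₁ = ln(z₂/z₀) / ln(z₁/z₀).
ln(55.6/0.000146) = 12.8501, ln(10.7/0.000146) = 11.2021
V₂ = 29.8 × 12.8501/11.2021 = 29.8 × 1.1471 = 34.1839 mph

34.2 mph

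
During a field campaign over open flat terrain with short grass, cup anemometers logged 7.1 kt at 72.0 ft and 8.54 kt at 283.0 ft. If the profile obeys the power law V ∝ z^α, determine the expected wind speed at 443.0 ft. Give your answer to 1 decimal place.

First find α: α = ln(V₂/V₁)/ln(z₂/z₁) = ln(8.54/7.1)/ln(283.0/72.0) = 0.18467/1.36878 = 0.1349
Extrapolate from 283.0 ft to 443.0 ft: V₃ = 8.54 × (443.0/283.0)^0.1349 = 8.54 × 1.0623 = 9.0722 kt

9.1 kt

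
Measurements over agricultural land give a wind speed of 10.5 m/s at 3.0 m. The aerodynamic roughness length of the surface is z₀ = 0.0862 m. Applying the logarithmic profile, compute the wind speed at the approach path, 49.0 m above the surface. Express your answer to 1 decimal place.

Log law: V(z) ∝ ln(z/z₀), so V₂/V₁ = ln(z₂/z₀) / ln(z₁/z₀).
ln(49.0/0.0862) = 6.3429, ln(3.0/0.0862) = 3.5497
V₂ = 10.5 × 6.3429/3.5497 = 10.5 × 1.7869 = 18.7623 m/s

18.8 m/s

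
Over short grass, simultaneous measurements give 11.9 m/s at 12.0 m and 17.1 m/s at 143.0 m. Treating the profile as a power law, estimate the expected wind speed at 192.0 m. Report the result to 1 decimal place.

17.9 m/s

First find α: α = ln(V₂/V₁)/ln(z₂/z₁) = ln(17.1/11.9)/ln(143.0/12.0) = 0.36254/2.47794 = 0.1463
Extrapolate from 143.0 m to 192.0 m: V₃ = 17.1 × (192.0/143.0)^0.1463 = 17.1 × 1.0441 = 17.8533 m/s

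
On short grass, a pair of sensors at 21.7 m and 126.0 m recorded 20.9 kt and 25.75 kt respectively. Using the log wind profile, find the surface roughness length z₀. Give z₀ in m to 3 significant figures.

z₀ ≈ 0.0111 m

Log law: V(z) ∝ ln(z/z₀). With r = V₁/V₂ = 20.9/25.75 = 0.81165,
r · ln(z₂/z₀) = ln(z₁/z₀) ⇒ ln z₀ = (ln z₁ − r·ln z₂)/(1 − r)
ln z₀ = (3.07731 − 0.81165×4.83628) / 0.18835 = -4.5026
z₀ = exp(-4.5026) = 0.01108 m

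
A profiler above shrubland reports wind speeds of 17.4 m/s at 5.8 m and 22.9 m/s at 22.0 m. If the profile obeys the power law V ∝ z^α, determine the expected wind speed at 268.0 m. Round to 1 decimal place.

38.3 m/s

First find α: α = ln(V₂/V₁)/ln(z₂/z₁) = ln(22.9/17.4)/ln(22.0/5.8) = 0.27467/1.33318 = 0.2060
Extrapolate from 22.0 m to 268.0 m: V₃ = 22.9 × (268.0/22.0)^0.2060 = 22.9 × 1.6737 = 38.3281 m/s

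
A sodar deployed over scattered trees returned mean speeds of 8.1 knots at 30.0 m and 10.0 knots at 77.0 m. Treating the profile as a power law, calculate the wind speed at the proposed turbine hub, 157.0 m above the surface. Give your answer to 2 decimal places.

First find α: α = ln(V₂/V₁)/ln(z₂/z₁) = ln(10.0/8.1)/ln(77.0/30.0) = 0.21072/0.94261 = 0.2236
Extrapolate from 77.0 m to 157.0 m: V₃ = 10.0 × (157.0/77.0)^0.2236 = 10.0 × 1.1727 = 11.7265 knots

11.73 knots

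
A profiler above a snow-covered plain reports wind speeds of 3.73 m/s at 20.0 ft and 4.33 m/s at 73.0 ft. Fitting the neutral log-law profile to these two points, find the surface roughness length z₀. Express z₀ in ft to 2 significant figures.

z₀ ≈ 0.0064 ft

Log law: V(z) ∝ ln(z/z₀). With r = V₁/V₂ = 3.73/4.33 = 0.86143,
r · ln(z₂/z₀) = ln(z₁/z₀) ⇒ ln z₀ = (ln z₁ − r·ln z₂)/(1 − r)
ln z₀ = (2.99573 − 0.86143×4.29046) / 0.13857 = -5.0532
z₀ = exp(-5.0532) = 0.006389 ft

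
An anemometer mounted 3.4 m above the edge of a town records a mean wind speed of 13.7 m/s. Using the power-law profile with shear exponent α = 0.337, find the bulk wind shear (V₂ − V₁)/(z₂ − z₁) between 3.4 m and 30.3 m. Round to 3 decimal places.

Power law: V₂ = V₁ · (z₂/z₁)^α = 13.7 × (8.9118)^0.337 = 28.6324 m/s
ΔV/Δz = (28.6324 − 13.7)/(30.3 − 3.4) = 14.9324/26.9000 = 0.55511 m/s/m

0.555 m/s/m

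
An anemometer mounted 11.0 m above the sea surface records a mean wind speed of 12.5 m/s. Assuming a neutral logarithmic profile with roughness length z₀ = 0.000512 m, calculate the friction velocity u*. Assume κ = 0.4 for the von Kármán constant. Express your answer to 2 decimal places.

Log law: V(z) = (u*/κ) · ln(z/z₀) ⇒ u* = κ · V / ln(z/z₀)
u* = 0.4 × 12.5 / ln(11.0/0.000512) = 0.4 × 12.5 / 9.9751
   = 5.0000 / 9.9751 = 0.5012 m/s

u* ≈ 0.50 m/s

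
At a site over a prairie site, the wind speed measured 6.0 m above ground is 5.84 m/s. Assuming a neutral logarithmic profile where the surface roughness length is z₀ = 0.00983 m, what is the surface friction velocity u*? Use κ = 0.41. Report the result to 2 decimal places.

u* ≈ 0.37 m/s

Log law: V(z) = (u*/κ) · ln(z/z₀) ⇒ u* = κ · V / ln(z/z₀)
u* = 0.41 × 5.84 / ln(6.0/0.00983) = 0.41 × 5.84 / 6.4141
   = 2.3944 / 6.4141 = 0.3733 m/s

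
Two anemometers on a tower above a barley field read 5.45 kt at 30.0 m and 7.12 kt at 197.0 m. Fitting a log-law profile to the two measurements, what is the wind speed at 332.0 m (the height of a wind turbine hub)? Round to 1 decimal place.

7.6 kt

Log law: V ∝ ln(z/z₀). From the pair, with r = V₁/V₂ = 0.76545,
ln z₀ = (ln z₁ − r·ln z₂)/(1 − r) = (3.4012 − 0.76545×5.2832)/0.23455 = -2.7407 → z₀ = 0.06453 m
V₃ = V₁ · ln(z₃/z₀)/ln(z₁/z₀) = 5.45 × 8.5458/6.1419 = 7.5831 kt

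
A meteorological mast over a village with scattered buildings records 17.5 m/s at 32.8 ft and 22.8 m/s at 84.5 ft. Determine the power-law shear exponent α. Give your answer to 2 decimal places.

α ≈ 0.28

Power law: V₂/V₁ = (z₂/z₁)^α ⇒ α = ln(V₂/V₁) / ln(z₂/z₁)
α = ln(22.8/17.5) / ln(84.5/32.8) = ln(1.3029) / ln(2.5762)
  = 0.26456 / 0.94632 = 0.27957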